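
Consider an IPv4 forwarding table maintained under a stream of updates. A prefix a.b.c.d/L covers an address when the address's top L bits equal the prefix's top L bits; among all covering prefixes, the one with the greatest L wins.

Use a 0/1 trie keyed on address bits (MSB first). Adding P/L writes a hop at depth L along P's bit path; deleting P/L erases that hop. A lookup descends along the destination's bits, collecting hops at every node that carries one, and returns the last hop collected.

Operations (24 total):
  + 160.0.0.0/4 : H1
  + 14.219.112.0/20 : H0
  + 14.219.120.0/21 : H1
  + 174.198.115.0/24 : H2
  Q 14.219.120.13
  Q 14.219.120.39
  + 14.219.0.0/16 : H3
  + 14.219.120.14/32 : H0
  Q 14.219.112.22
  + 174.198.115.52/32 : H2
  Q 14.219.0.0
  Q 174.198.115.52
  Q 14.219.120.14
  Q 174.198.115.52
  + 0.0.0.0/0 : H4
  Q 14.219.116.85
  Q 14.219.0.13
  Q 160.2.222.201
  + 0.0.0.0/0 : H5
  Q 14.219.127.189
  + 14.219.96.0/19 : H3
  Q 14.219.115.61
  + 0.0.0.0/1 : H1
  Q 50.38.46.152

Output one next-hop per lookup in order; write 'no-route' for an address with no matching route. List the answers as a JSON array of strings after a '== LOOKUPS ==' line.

Process each operation:
  + 160.0.0.0/4 (H1) depth=4
  + 14.219.112.0/20 (H0) depth=20
  + 14.219.120.0/21 (H1) depth=21
  + 174.198.115.0/24 (H2) depth=24
  Q 14.219.120.13: descend 000011101101101101111 ; hops seen [H0,H1] ; pick H1
  Q 14.219.120.39: descend 000011101101101101111 ; hops seen [H0,H1] ; pick H1
  + 14.219.0.0/16 (H3) depth=16
  + 14.219.120.14/32 (H0) depth=32
  Q 14.219.112.22: descend 00001110110110110111 ; hops seen [H3,H0] ; pick H0
  + 174.198.115.52/32 (H2) depth=32
  Q 14.219.0.0: descend 00001110110110110 ; hops seen [H3] ; pick H3
  Q 174.198.115.52: descend 10101110110001100111001100110100 ; hops seen [H1,H2,H2] ; pick H2
  Q 14.219.120.14: descend 00001110110110110111100000001110 ; hops seen [H3,H0,H1,H0] ; pick H0
  Q 174.198.115.52: descend 10101110110001100111001100110100 ; hops seen [H1,H2,H2] ; pick H2
  + 0.0.0.0/0 (H4) depth=0
  Q 14.219.116.85: descend 00001110110110110111 ; hops seen [H4,H3,H0] ; pick H0
  Q 14.219.0.13: descend 00001110110110110 ; hops seen [H4,H3] ; pick H3
  Q 160.2.222.201: descend 1010 ; hops seen [H4,H1] ; pick H1
  + 0.0.0.0/0 (H5) depth=0
  Q 14.219.127.189: descend 000011101101101101111 ; hops seen [H5,H3,H0,H1] ; pick H1
  + 14.219.96.0/19 (H3) depth=19
  Q 14.219.115.61: descend 00001110110110110111 ; hops seen [H5,H3,H3,H0] ; pick H0
  + 0.0.0.0/1 (H1) depth=1
  Q 50.38.46.152: descend 00 ; hops seen [H5,H1] ; pick H1

== LOOKUPS ==
["H1","H1","H0","H3","H2","H0","H2","H0","H3","H1","H1","H0","H1"]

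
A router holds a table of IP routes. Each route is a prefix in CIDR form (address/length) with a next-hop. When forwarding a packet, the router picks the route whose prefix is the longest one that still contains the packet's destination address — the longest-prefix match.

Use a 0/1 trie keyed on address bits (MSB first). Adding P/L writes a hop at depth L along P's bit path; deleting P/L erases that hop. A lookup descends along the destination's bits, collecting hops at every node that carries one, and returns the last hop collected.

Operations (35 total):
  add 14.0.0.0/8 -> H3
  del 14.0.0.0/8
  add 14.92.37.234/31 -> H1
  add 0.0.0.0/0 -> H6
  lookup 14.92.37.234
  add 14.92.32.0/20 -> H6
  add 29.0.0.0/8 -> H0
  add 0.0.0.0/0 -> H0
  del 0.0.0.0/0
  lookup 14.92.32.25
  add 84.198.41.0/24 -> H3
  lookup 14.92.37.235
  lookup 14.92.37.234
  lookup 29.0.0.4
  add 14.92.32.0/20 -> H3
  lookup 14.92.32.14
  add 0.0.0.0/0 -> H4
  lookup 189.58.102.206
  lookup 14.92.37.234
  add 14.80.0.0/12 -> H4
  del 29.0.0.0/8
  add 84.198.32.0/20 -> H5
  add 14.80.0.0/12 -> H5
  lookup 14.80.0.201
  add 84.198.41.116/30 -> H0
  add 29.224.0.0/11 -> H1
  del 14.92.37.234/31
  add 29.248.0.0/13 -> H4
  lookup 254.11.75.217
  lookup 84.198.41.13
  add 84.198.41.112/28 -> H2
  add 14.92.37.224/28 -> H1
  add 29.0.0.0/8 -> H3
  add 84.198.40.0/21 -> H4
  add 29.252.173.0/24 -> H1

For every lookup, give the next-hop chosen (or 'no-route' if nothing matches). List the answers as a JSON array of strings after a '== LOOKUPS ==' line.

Trace:
  add 14.0.0.0/8 -> H3 at depth 8
  - 14.0.0.0/8 clear@8
  add 14.92.37.234/31 -> H1 at depth 31
  add 0.0.0.0/0 -> H6 at depth 0
  Q 14.92.37.234: descend 0000111001011100001001011110101 ; hops seen [H6,H1] ; pick H1
  add 14.92.32.0/20 -> H6 at depth 20
  add 29.0.0.0/8 -> H0 at depth 8
  add 0.0.0.0/0 -> H0 at depth 0
  - 0.0.0.0/0 clear@0
  Q 14.92.32.25: descend 000011100101110000100 ; hops seen [H6] ; pick H6
  add 84.198.41.0/24 -> H3 at depth 24
  Q 14.92.37.235: descend 0000111001011100001001011110101 ; hops seen [H6,H1] ; pick H1
  Q 14.92.37.234: descend 0000111001011100001001011110101 ; hops seen [H6,H1] ; pick H1
  Q 29.0.0.4: descend 00011101 ; hops seen [H0] ; pick H0
  add 14.92.32.0/20 -> H3 at depth 20
  Q 14.92.32.14: descend 000011100101110000100 ; hops seen [H3] ; pick H3
  add 0.0.0.0/0 -> H4 at depth 0
  Q 189.58.102.206: descend ε ; hops seen [H4] ; pick H4
  Q 14.92.37.234: descend 0000111001011100001001011110101 ; hops seen [H4,H3,H1] ; pick H1
  add 14.80.0.0/12 -> H4 at depth 12
  - 29.0.0.0/8 clear@8
  add 84.198.32.0/20 -> H5 at depth 20
  add 14.80.0.0/12 -> H5 at depth 12
  Q 14.80.0.201: descend 000011100101 ; hops seen [H4,H5] ; pick H5
  add 84.198.41.116/30 -> H0 at depth 30
  add 29.224.0.0/11 -> H1 at depth 11
  - 14.92.37.234/31 clear@31
  add 29.248.0.0/13 -> H4 at depth 13
  Q 254.11.75.217: descend ε ; hops seen [H4] ; pick H4
  Q 84.198.41.13: descend 0101010011000110001010010 ; hops seen [H4,H5,H3] ; pick H3
  add 84.198.41.112/28 -> H2 at depth 28
  add 14.92.37.224/28 -> H1 at depth 28
  add 29.0.0.0/8 -> H3 at depth 8
  add 84.198.40.0/21 -> H4 at depth 21
  add 29.252.173.0/24 -> H1 at depth 24

== LOOKUPS ==
["H1","H6","H1","H1","H0","H3","H4","H1","H5","H4","H3"]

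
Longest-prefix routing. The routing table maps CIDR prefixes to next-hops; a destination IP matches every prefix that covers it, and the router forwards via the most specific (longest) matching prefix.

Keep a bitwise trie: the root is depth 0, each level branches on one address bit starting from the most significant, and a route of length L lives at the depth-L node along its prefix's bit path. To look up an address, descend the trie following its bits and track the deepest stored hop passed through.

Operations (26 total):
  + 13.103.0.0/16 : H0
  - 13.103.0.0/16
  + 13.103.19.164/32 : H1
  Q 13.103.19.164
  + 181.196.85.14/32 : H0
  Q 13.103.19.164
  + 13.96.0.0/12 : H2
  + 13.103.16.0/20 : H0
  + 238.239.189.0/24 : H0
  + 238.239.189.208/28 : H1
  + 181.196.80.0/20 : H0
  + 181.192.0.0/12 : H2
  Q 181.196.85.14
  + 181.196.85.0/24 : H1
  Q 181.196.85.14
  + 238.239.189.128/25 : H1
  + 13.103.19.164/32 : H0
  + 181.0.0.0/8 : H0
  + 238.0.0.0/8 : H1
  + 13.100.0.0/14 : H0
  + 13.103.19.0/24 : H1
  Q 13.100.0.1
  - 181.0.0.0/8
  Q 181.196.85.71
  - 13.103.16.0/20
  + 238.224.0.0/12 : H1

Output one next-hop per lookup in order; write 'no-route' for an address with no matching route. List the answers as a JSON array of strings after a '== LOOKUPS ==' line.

Apply in order:
  add 13.103.0.0/16 -> H0 at depth 16
  del 13.103.0.0/16 (clear depth 16)
  add 13.103.19.164/32 -> H1 at depth 32
  ? 13.103.19.164  path d0:-→d1:-→d2:-→d3:-→d4:-→d5:-→d6:-→d7:-→d8:-→d9:-→d10:-→d11:-→d12:-→d13:-→d14:-→d15:-→d16:-→d17:-→d18:-→d19:-→d20:-→d21:-→d22:-→d23:-→d24:-→d25:-→d26:-→d27:-→d28:-→d29:-→d30:-→d31:-→d32:H1  best=H1
  add 181.196.85.14/32 -> H0 at depth 32
  ? 13.103.19.164  path d0:-→d1:-→d2:-→d3:-→d4:-→d5:-→d6:-→d7:-→d8:-→d9:-→d10:-→d11:-→d12:-→d13:-→d14:-→d15:-→d16:-→d17:-→d18:-→d19:-→d20:-→d21:-→d22:-→d23:-→d24:-→d25:-→d26:-→d27:-→d28:-→d29:-→d30:-→d31:-→d32:H1  best=H1
  add 13.96.0.0/12 -> H2 at depth 12
  add 13.103.16.0/20 -> H0 at depth 20
  add 238.239.189.0/24 -> H0 at depth 24
  add 238.239.189.208/28 -> H1 at depth 28
  add 181.196.80.0/20 -> H0 at depth 20
  add 181.192.0.0/12 -> H2 at depth 12
  ? 181.196.85.14  path d0:-→d1:-→d2:-→d3:-→d4:-→d5:-→d6:-→d7:-→d8:-→d9:-→d10:-→d11:-→d12:H2→d13:-→d14:-→d15:-→d16:-→d17:-→d18:-→d19:-→d20:H0→d21:-→d22:-→d23:-→d24:-→d25:-→d26:-→d27:-→d28:-→d29:-→d30:-→d31:-→d32:H0  best=H0
  add 181.196.85.0/24 -> H1 at depth 24
  ? 181.196.85.14  path d0:-→d1:-→d2:-→d3:-→d4:-→d5:-→d6:-→d7:-→d8:-→d9:-→d10:-→d11:-→d12:H2→d13:-→d14:-→d15:-→d16:-→d17:-→d18:-→d19:-→d20:H0→d21:-→d22:-→d23:-→d24:H1→d25:-→d26:-→d27:-→d28:-→d29:-→d30:-→d31:-→d32:H0  best=H0
  add 238.239.189.128/25 -> H1 at depth 25
  add 13.103.19.164/32 -> H0 at depth 32
  add 181.0.0.0/8 -> H0 at depth 8
  add 238.0.0.0/8 -> H1 at depth 8
  add 13.100.0.0/14 -> H0 at depth 14
  add 13.103.19.0/24 -> H1 at depth 24
  ? 13.100.0.1  path d0:-→d1:-→d2:-→d3:-→d4:-→d5:-→d6:-→d7:-→d8:-→d9:-→d10:-→d11:-→d12:H2→d13:-→d14:H0  best=H0
  del 181.0.0.0/8 (clear depth 8)
  ? 181.196.85.71  path d0:-→d1:-→d2:-→d3:-→d4:-→d5:-→d6:-→d7:-→d8:-→d9:-→d10:-→d11:-→d12:H2→d13:-→d14:-→d15:-→d16:-→d17:-→d18:-→d19:-→d20:H0→d21:-→d22:-→d23:-→d24:H1→d25:-  best=H1
  del 13.103.16.0/20 (clear depth 20)
  add 238.224.0.0/12 -> H1 at depth 12

== LOOKUPS ==
["H1","H1","H0","H0","H0","H1"]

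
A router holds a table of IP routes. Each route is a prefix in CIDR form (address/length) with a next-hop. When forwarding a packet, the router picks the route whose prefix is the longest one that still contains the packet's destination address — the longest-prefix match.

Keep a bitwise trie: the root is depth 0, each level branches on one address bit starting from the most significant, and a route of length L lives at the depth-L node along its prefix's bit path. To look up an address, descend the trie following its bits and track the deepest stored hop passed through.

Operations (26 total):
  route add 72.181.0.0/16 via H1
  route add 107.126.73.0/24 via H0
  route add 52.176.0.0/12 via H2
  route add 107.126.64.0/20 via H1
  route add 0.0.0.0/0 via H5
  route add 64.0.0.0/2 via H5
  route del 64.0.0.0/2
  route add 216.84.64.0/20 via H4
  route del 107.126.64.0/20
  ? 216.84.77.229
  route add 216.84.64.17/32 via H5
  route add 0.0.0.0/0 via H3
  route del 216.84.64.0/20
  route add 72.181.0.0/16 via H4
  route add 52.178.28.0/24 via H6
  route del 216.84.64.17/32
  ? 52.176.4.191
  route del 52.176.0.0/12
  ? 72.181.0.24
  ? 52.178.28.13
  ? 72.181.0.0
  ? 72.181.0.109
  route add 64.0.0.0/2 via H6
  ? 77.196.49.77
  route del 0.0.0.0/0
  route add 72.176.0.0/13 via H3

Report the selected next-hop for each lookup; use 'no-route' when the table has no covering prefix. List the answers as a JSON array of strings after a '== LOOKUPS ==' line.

Apply in order:
  add 72.181.0.0/16 -> H1 at depth 16
  add 107.126.73.0/24 -> H0 at depth 24
  add 52.176.0.0/12 -> H2 at depth 12
  add 107.126.64.0/20 -> H1 at depth 20
  add 0.0.0.0/0 -> H5 at depth 0
  add 64.0.0.0/2 -> H5 at depth 2
  - 64.0.0.0/2 clear@2
  add 216.84.64.0/20 -> H4 at depth 20
  - 107.126.64.0/20 clear@20
  lookup 216.84.77.229: bits 11011000010101000100 walk d0:H5→d1:-→d2:-→d3:-→d4:-→d5:-→d6:-→d7:-→d8:-→d9:-→d10:-→d11:-→d12:-→d13:-→d14:-→d15:-→d16:-→d17:-→d18:-→d19:-→d20:H4 -> H4
  add 216.84.64.17/32 -> H5 at depth 32
  add 0.0.0.0/0 -> H3 at depth 0
  - 216.84.64.0/20 clear@20
  add 72.181.0.0/16 -> H4 at depth 16
  add 52.178.28.0/24 -> H6 at depth 24
  - 216.84.64.17/32 clear@32
  lookup 52.176.4.191: bits 00110100101100 walk d0:H3→d1:-→d2:-→d3:-→d4:-→d5:-→d6:-→d7:-→d8:-→d9:-→d10:-→d11:-→d12:H2→d13:-→d14:- -> H2
  - 52.176.0.0/12 clear@12
  lookup 72.181.0.24: bits 0100100010110101 walk d0:H3→d1:-→d2:-→d3:-→d4:-→d5:-→d6:-→d7:-→d8:-→d9:-→d10:-→d11:-→d12:-→d13:-→d14:-→d15:-→d16:H4 -> H4
  lookup 52.178.28.13: bits 001101001011001000011100 walk d0:H3→d1:-→d2:-→d3:-→d4:-→d5:-→d6:-→d7:-→d8:-→d9:-→d10:-→d11:-→d12:-→d13:-→d14:-→d15:-→d16:-→d17:-→d18:-→d19:-→d20:-→d21:-→d22:-→d23:-→d24:H6 -> H6
  lookup 72.181.0.0: bits 0100100010110101 walk d0:H3→d1:-→d2:-→d3:-→d4:-→d5:-→d6:-→d7:-→d8:-→d9:-→d10:-→d11:-→d12:-→d13:-→d14:-→d15:-→d16:H4 -> H4
  lookup 72.181.0.109: bits 0100100010110101 walk d0:H3→d1:-→d2:-→d3:-→d4:-→d5:-→d6:-→d7:-→d8:-→d9:-→d10:-→d11:-→d12:-→d13:-→d14:-→d15:-→d16:H4 -> H4
  add 64.0.0.0/2 -> H6 at depth 2
  lookup 77.196.49.77: bits 01001 walk d0:H3→d1:-→d2:H6→d3:-→d4:-→d5:- -> H6
  - 0.0.0.0/0 clear@0
  add 72.176.0.0/13 -> H3 at depth 13

== LOOKUPS ==
["H4","H2","H4","H6","H4","H4","H6"]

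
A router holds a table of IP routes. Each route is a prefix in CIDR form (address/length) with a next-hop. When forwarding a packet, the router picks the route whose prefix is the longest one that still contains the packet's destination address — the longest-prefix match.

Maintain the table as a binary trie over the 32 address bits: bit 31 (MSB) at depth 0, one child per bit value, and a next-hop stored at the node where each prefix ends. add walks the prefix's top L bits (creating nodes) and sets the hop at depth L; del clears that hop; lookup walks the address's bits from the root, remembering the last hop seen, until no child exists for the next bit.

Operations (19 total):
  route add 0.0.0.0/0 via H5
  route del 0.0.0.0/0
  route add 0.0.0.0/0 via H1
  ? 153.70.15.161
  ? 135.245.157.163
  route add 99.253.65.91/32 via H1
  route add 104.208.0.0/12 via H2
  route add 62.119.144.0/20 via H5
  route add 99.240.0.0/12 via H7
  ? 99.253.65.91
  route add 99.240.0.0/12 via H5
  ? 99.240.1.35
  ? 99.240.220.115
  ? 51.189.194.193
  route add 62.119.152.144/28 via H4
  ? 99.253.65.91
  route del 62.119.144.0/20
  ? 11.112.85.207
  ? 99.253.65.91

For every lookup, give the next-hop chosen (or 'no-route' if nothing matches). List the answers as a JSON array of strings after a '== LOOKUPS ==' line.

Trace:
  add 0.0.0.0/0 -> H5 at depth 0
  del 0.0.0.0/0 (clear depth 0)
  add 0.0.0.0/0 -> H1 at depth 0
  Q 153.70.15.161: descend ε ; hops seen [H1] ; pick H1
  Q 135.245.157.163: descend ε ; hops seen [H1] ; pick H1
  add 99.253.65.91/32 -> H1 at depth 32
  add 104.208.0.0/12 -> H2 at depth 12
  add 62.119.144.0/20 -> H5 at depth 20
  add 99.240.0.0/12 -> H7 at depth 12
  Q 99.253.65.91: descend 01100011111111010100000101011011 ; hops seen [H1,H7,H1] ; pick H1
  add 99.240.0.0/12 -> H5 at depth 12
  Q 99.240.1.35: descend 011000111111 ; hops seen [H1,H5] ; pick H5
  Q 99.240.220.115: descend 011000111111 ; hops seen [H1,H5] ; pick H5
  Q 51.189.194.193: descend 0011 ; hops seen [H1] ; pick H1
  add 62.119.152.144/28 -> H4 at depth 28
  Q 99.253.65.91: descend 01100011111111010100000101011011 ; hops seen [H1,H5,H1] ; pick H1
  del 62.119.144.0/20 (clear depth 20)
  Q 11.112.85.207: descend 00 ; hops seen [H1] ; pick H1
  Q 99.253.65.91: descend 01100011111111010100000101011011 ; hops seen [H1,H5,H1] ; pick H1

== LOOKUPS ==
["H1","H1","H1","H5","H5","H1","H1","H1","H1"]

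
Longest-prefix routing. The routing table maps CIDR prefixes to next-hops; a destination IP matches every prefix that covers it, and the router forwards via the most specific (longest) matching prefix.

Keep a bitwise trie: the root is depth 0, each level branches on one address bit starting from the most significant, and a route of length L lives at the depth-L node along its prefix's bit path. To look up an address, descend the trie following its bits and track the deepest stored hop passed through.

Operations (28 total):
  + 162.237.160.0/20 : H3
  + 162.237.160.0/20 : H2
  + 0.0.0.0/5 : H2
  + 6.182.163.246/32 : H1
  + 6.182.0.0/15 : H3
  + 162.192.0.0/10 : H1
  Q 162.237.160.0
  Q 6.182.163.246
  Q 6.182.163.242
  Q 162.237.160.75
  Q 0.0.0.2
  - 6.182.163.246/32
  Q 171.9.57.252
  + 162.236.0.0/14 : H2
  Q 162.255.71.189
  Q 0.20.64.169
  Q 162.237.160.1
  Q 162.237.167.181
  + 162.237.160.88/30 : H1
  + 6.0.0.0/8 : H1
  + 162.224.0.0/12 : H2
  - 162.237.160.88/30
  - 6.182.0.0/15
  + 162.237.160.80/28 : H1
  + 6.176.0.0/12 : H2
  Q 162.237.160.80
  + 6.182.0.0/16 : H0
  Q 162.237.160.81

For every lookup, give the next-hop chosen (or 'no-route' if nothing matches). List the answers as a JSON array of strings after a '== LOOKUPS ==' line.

Trace:
  + 162.237.160.0/20 (H3) depth=20
  + 162.237.160.0/20 (H2) depth=20
  + 0.0.0.0/5 (H2) depth=5
  + 6.182.163.246/32 (H1) depth=32
  + 6.182.0.0/15 (H3) depth=15
  + 162.192.0.0/10 (H1) depth=10
  lookup 162.237.160.0: bits 10100010111011011010 walk d0:-→d1:-→d2:-→d3:-→d4:-→d5:-→d6:-→d7:-→d8:-→d9:-→d10:H1→d11:-→d12:-→d13:-→d14:-→d15:-→d16:-→d17:-→d18:-→d19:-→d20:H2 -> H2
  lookup 6.182.163.246: bits 00000110101101101010001111110110 walk d0:-→d1:-→d2:-→d3:-→d4:-→d5:H2→d6:-→d7:-→d8:-→d9:-→d10:-→d11:-→d12:-→d13:-→d14:-→d15:H3→d16:-→d17:-→d18:-→d19:-→d20:-→d21:-→d22:-→d23:-→d24:-→d25:-→d26:-→d27:-→d28:-→d29:-→d30:-→d31:-→d32:H1 -> H1
  lookup 6.182.163.242: bits 00000110101101101010001111110 walk d0:-→d1:-→d2:-→d3:-→d4:-→d5:H2→d6:-→d7:-→d8:-→d9:-→d10:-→d11:-→d12:-→d13:-→d14:-→d15:H3→d16:-→d17:-→d18:-→d19:-→d20:-→d21:-→d22:-→d23:-→d24:-→d25:-→d26:-→d27:-→d28:-→d29:- -> H3
  lookup 162.237.160.75: bits 10100010111011011010 walk d0:-→d1:-→d2:-→d3:-→d4:-→d5:-→d6:-→d7:-→d8:-→d9:-→d10:H1→d11:-→d12:-→d13:-→d14:-→d15:-→d16:-→d17:-→d18:-→d19:-→d20:H2 -> H2
  lookup 0.0.0.2: bits 00000 walk d0:-→d1:-→d2:-→d3:-→d4:-→d5:H2 -> H2
  del 6.182.163.246/32 (clear depth 32)
  lookup 171.9.57.252: bits 1010 walk d0:-→d1:-→d2:-→d3:-→d4:- -> no-route
  + 162.236.0.0/14 (H2) depth=14
  lookup 162.255.71.189: bits 10100010111 walk d0:-→d1:-→d2:-→d3:-→d4:-→d5:-→d6:-→d7:-→d8:-→d9:-→d10:H1→d11:- -> H1
  lookup 0.20.64.169: bits 00000 walk d0:-→d1:-→d2:-→d3:-→d4:-→d5:H2 -> H2
  lookup 162.237.160.1: bits 10100010111011011010 walk d0:-→d1:-→d2:-→d3:-→d4:-→d5:-→d6:-→d7:-→d8:-→d9:-→d10:H1→d11:-→d12:-→d13:-→d14:H2→d15:-→d16:-→d17:-→d18:-→d19:-→d20:H2 -> H2
  lookup 162.237.167.181: bits 10100010111011011010 walk d0:-→d1:-→d2:-→d3:-→d4:-→d5:-→d6:-→d7:-→d8:-→d9:-→d10:H1→d11:-→d12:-→d13:-→d14:H2→d15:-→d16:-→d17:-→d18:-→d19:-→d20:H2 -> H2
  + 162.237.160.88/30 (H1) depth=30
  + 6.0.0.0/8 (H1) depth=8
  + 162.224.0.0/12 (H2) depth=12
  del 162.237.160.88/30 (clear depth 30)
  del 6.182.0.0/15 (clear depth 15)
  + 162.237.160.80/28 (H1) depth=28
  + 6.176.0.0/12 (H2) depth=12
  lookup 162.237.160.80: bits 1010001011101101101000000101 walk d0:-→d1:-→d2:-→d3:-→d4:-→d5:-→d6:-→d7:-→d8:-→d9:-→d10:H1→d11:-→d12:H2→d13:-→d14:H2→d15:-→d16:-→d17:-→d18:-→d19:-→d20:H2→d21:-→d22:-→d23:-→d24:-→d25:-→d26:-→d27:-→d28:H1 -> H1
  + 6.182.0.0/16 (H0) depth=16
  lookup 162.237.160.81: bits 1010001011101101101000000101 walk d0:-→d1:-→d2:-→d3:-→d4:-→d5:-→d6:-→d7:-→d8:-→d9:-→d10:H1→d11:-→d12:H2→d13:-→d14:H2→d15:-→d16:-→d17:-→d18:-→d19:-→d20:H2→d21:-→d22:-→d23:-→d24:-→d25:-→d26:-→d27:-→d28:H1 -> H1

== LOOKUPS ==
["H2","H1","H3","H2","H2","no-route","H1","H2","H2","H2","H1","H1"]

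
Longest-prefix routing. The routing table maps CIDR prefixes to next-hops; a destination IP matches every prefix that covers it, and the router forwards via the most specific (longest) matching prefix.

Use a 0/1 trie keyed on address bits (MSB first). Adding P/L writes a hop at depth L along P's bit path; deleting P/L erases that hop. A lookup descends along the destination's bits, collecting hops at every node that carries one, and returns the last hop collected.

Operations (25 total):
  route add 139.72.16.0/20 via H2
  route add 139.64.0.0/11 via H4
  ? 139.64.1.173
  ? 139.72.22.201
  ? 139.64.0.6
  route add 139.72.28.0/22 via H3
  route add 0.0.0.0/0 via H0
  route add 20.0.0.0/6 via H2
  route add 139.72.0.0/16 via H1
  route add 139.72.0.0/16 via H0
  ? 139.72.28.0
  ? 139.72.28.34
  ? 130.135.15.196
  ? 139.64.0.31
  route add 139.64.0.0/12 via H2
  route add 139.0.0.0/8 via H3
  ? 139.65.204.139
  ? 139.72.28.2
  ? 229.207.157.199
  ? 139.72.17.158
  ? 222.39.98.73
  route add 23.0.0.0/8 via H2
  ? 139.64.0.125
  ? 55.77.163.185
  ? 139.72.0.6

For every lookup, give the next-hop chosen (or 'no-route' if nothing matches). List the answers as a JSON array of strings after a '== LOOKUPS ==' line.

Trace:
  + 139.72.16.0/20 (H2) depth=20
  + 139.64.0.0/11 (H4) depth=11
  ? 139.64.1.173  path d0:-→d1:-→d2:-→d3:-→d4:-→d5:-→d6:-→d7:-→d8:-→d9:-→d10:-→d11:H4→d12:-  best=H4
  ? 139.72.22.201  path d0:-→d1:-→d2:-→d3:-→d4:-→d5:-→d6:-→d7:-→d8:-→d9:-→d10:-→d11:H4→d12:-→d13:-→d14:-→d15:-→d16:-→d17:-→d18:-→d19:-→d20:H2  best=H2
  ? 139.64.0.6  path d0:-→d1:-→d2:-→d3:-→d4:-→d5:-→d6:-→d7:-→d8:-→d9:-→d10:-→d11:H4→d12:-  best=H4
  + 139.72.28.0/22 (H3) depth=22
  + 0.0.0.0/0 (H0) depth=0
  + 20.0.0.0/6 (H2) depth=6
  + 139.72.0.0/16 (H1) depth=16
  + 139.72.0.0/16 (H0) depth=16
  ? 139.72.28.0  path d0:H0→d1:-→d2:-→d3:-→d4:-→d5:-→d6:-→d7:-→d8:-→d9:-→d10:-→d11:H4→d12:-→d13:-→d14:-→d15:-→d16:H0→d17:-→d18:-→d19:-→d20:H2→d21:-→d22:H3  best=H3
  ? 139.72.28.34  path d0:H0→d1:-→d2:-→d3:-→d4:-→d5:-→d6:-→d7:-→d8:-→d9:-→d10:-→d11:H4→d12:-→d13:-→d14:-→d15:-→d16:H0→d17:-→d18:-→d19:-→d20:H2→d21:-→d22:H3  best=H3
  ? 130.135.15.196  path d0:H0→d1:-→d2:-→d3:-→d4:-  best=H0
  ? 139.64.0.31  path d0:H0→d1:-→d2:-→d3:-→d4:-→d5:-→d6:-→d7:-→d8:-→d9:-→d10:-→d11:H4→d12:-  best=H4
  + 139.64.0.0/12 (H2) depth=12
  + 139.0.0.0/8 (H3) depth=8
  ? 139.65.204.139  path d0:H0→d1:-→d2:-→d3:-→d4:-→d5:-→d6:-→d7:-→d8:H3→d9:-→d10:-→d11:H4→d12:H2  best=H2
  ? 139.72.28.2  path d0:H0→d1:-→d2:-→d3:-→d4:-→d5:-→d6:-→d7:-→d8:H3→d9:-→d10:-→d11:H4→d12:H2→d13:-→d14:-→d15:-→d16:H0→d17:-→d18:-→d19:-→d20:H2→d21:-→d22:H3  best=H3
  ? 229.207.157.199  path d0:H0→d1:-  best=H0
  ? 139.72.17.158  path d0:H0→d1:-→d2:-→d3:-→d4:-→d5:-→d6:-→d7:-→d8:H3→d9:-→d10:-→d11:H4→d12:H2→d13:-→d14:-→d15:-→d16:H0→d17:-→d18:-→d19:-→d20:H2  best=H2
  ? 222.39.98.73  path d0:H0→d1:-  best=H0
  + 23.0.0.0/8 (H2) depth=8
  ? 139.64.0.125  path d0:H0→d1:-→d2:-→d3:-→d4:-→d5:-→d6:-→d7:-→d8:H3→d9:-→d10:-→d11:H4→d12:H2  best=H2
  ? 55.77.163.185  path d0:H0→d1:-→d2:-  best=H0
  ? 139.72.0.6  path d0:H0→d1:-→d2:-→d3:-→d4:-→d5:-→d6:-→d7:-→d8:H3→d9:-→d10:-→d11:H4→d12:H2→d13:-→d14:-→d15:-→d16:H0→d17:-→d18:-→d19:-  best=H0

== LOOKUPS ==
["H4","H2","H4","H3","H3","H0","H4","H2","H3","H0","H2","H0","H2","H0","H0"]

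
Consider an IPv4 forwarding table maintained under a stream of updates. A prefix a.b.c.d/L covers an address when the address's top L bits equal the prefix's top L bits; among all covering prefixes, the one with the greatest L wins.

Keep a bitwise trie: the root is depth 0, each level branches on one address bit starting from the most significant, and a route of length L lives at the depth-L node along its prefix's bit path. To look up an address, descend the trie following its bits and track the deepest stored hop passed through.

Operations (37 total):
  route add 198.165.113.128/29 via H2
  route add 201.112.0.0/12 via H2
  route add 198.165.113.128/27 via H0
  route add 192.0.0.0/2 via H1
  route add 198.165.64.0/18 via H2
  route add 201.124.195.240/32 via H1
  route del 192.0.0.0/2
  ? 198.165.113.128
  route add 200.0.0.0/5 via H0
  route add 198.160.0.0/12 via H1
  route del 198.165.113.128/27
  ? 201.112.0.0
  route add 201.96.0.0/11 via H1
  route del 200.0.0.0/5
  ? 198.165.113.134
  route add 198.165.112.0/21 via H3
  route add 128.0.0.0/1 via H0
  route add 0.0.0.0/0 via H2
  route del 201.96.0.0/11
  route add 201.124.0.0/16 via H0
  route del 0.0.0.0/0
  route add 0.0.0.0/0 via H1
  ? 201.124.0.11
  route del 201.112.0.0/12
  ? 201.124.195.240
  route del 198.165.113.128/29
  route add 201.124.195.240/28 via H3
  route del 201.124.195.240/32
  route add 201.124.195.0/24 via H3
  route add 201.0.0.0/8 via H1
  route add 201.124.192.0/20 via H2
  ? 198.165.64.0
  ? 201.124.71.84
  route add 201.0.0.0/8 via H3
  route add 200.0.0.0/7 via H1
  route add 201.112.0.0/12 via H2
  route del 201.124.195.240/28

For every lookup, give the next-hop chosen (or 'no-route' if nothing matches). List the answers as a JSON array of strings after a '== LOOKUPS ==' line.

Process each operation:
  add 198.165.113.128/29 -> H2 at depth 29
  add 201.112.0.0/12 -> H2 at depth 12
  add 198.165.113.128/27 -> H0 at depth 27
  add 192.0.0.0/2 -> H1 at depth 2
  add 198.165.64.0/18 -> H2 at depth 18
  add 201.124.195.240/32 -> H1 at depth 32
  del 192.0.0.0/2 (clear depth 2)
  lookup 198.165.113.128: bits 11000110101001010111000110000 walk d0:-→d1:-→d2:-→d3:-→d4:-→d5:-→d6:-→d7:-→d8:-→d9:-→d10:-→d11:-→d12:-→d13:-→d14:-→d15:-→d16:-→d17:-→d18:H2→d19:-→d20:-→d21:-→d22:-→d23:-→d24:-→d25:-→d26:-→d27:H0→d28:-→d29:H2 -> H2
  add 200.0.0.0/5 -> H0 at depth 5
  add 198.160.0.0/12 -> H1 at depth 12
  del 198.165.113.128/27 (clear depth 27)
  lookup 201.112.0.0: bits 110010010111 walk d0:-→d1:-→d2:-→d3:-→d4:-→d5:H0→d6:-→d7:-→d8:-→d9:-→d10:-→d11:-→d12:H2 -> H2
  add 201.96.0.0/11 -> H1 at depth 11
  del 200.0.0.0/5 (clear depth 5)
  lookup 198.165.113.134: bits 11000110101001010111000110000 walk d0:-→d1:-→d2:-→d3:-→d4:-→d5:-→d6:-→d7:-→d8:-→d9:-→d10:-→d11:-→d12:H1→d13:-→d14:-→d15:-→d16:-→d17:-→d18:H2→d19:-→d20:-→d21:-→d22:-→d23:-→d24:-→d25:-→d26:-→d27:-→d28:-→d29:H2 -> H2
  add 198.165.112.0/21 -> H3 at depth 21
  add 128.0.0.0/1 -> H0 at depth 1
  add 0.0.0.0/0 -> H2 at depth 0
  del 201.96.0.0/11 (clear depth 11)
  add 201.124.0.0/16 -> H0 at depth 16
  del 0.0.0.0/0 (clear depth 0)
  add 0.0.0.0/0 -> H1 at depth 0
  lookup 201.124.0.11: bits 1100100101111100 walk d0:H1→d1:H0→d2:-→d3:-→d4:-→d5:-→d6:-→d7:-→d8:-→d9:-→d10:-→d11:-→d12:H2→d13:-→d14:-→d15:-→d16:H0 -> H0
  del 201.112.0.0/12 (clear depth 12)
  lookup 201.124.195.240: bits 11001001011111001100001111110000 walk d0:H1→d1:H0→d2:-→d3:-→d4:-→d5:-→d6:-→d7:-→d8:-→d9:-→d10:-→d11:-→d12:-→d13:-→d14:-→d15:-→d16:H0→d17:-→d18:-→d19:-→d20:-→d21:-→d22:-→d23:-→d24:-→d25:-→d26:-→d27:-→d28:-→d29:-→d30:-→d31:-→d32:H1 -> H1
  del 198.165.113.128/29 (clear depth 29)
  add 201.124.195.240/28 -> H3 at depth 28
  del 201.124.195.240/32 (clear depth 32)
  add 201.124.195.0/24 -> H3 at depth 24
  add 201.0.0.0/8 -> H1 at depth 8
  add 201.124.192.0/20 -> H2 at depth 20
  lookup 198.165.64.0: bits 110001101010010101 walk d0:H1→d1:H0→d2:-→d3:-→d4:-→d5:-→d6:-→d7:-→d8:-→d9:-→d10:-→d11:-→d12:H1→d13:-→d14:-→d15:-→d16:-→d17:-→d18:H2 -> H2
  lookup 201.124.71.84: bits 1100100101111100 walk d0:H1→d1:H0→d2:-→d3:-→d4:-→d5:-→d6:-→d7:-→d8:H1→d9:-→d10:-→d11:-→d12:-→d13:-→d14:-→d15:-→d16:H0 -> H0
  add 201.0.0.0/8 -> H3 at depth 8
  add 200.0.0.0/7 -> H1 at depth 7
  add 201.112.0.0/12 -> H2 at depth 12
  del 201.124.195.240/28 (clear depth 28)

== LOOKUPS ==
["H2","H2","H2","H0","H1","H2","H0"]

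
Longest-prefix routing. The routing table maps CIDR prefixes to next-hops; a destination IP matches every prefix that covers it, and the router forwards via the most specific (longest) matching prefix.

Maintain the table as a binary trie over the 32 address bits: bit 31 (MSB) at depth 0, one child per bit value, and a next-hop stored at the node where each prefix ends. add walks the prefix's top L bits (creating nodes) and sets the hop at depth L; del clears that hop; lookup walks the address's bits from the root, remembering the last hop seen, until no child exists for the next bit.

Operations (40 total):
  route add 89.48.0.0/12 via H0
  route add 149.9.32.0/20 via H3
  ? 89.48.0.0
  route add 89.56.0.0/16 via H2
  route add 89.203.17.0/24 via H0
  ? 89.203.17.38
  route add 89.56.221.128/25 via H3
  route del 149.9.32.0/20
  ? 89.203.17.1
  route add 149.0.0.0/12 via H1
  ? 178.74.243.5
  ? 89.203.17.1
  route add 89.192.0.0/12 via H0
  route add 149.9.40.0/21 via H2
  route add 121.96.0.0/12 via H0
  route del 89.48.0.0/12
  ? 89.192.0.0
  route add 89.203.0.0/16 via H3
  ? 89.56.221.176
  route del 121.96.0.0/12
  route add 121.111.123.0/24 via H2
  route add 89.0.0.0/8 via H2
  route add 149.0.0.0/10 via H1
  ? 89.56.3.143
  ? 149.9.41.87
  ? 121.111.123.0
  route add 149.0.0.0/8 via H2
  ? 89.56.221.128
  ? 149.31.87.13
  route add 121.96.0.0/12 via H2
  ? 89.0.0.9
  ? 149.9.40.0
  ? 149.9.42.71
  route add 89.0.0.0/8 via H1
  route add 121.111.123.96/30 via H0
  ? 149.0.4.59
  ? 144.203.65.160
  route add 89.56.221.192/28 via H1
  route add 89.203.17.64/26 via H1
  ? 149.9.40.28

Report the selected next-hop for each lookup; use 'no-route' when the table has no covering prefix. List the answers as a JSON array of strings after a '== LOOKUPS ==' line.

Apply in order:
  add 89.48.0.0/12 -> H0 at depth 12
  add 149.9.32.0/20 -> H3 at depth 20
  lookup 89.48.0.0: bits 010110010011 walk d0:-→d1:-→d2:-→d3:-→d4:-→d5:-→d6:-→d7:-→d8:-→d9:-→d10:-→d11:-→d12:H0 -> H0
  add 89.56.0.0/16 -> H2 at depth 16
  add 89.203.17.0/24 -> H0 at depth 24
  lookup 89.203.17.38: bits 010110011100101100010001 walk d0:-→d1:-→d2:-→d3:-→d4:-→d5:-→d6:-→d7:-→d8:-→d9:-→d10:-→d11:-→d12:-→d13:-→d14:-→d15:-→d16:-→d17:-→d18:-→d19:-→d20:-→d21:-→d22:-→d23:-→d24:H0 -> H0
  add 89.56.221.128/25 -> H3 at depth 25
  - 149.9.32.0/20 clear@20
  lookup 89.203.17.1: bits 010110011100101100010001 walk d0:-→d1:-→d2:-→d3:-→d4:-→d5:-→d6:-→d7:-→d8:-→d9:-→d10:-→d11:-→d12:-→d13:-→d14:-→d15:-→d16:-→d17:-→d18:-→d19:-→d20:-→d21:-→d22:-→d23:-→d24:H0 -> H0
  add 149.0.0.0/12 -> H1 at depth 12
  lookup 178.74.243.5: bits 10 walk d0:-→d1:-→d2:- -> no-route
  lookup 89.203.17.1: bits 010110011100101100010001 walk d0:-→d1:-→d2:-→d3:-→d4:-→d5:-→d6:-→d7:-→d8:-→d9:-→d10:-→d11:-→d12:-→d13:-→d14:-→d15:-→d16:-→d17:-→d18:-→d19:-→d20:-→d21:-→d22:-→d23:-→d24:H0 -> H0
  add 89.192.0.0/12 -> H0 at depth 12
  add 149.9.40.0/21 -> H2 at depth 21
  add 121.96.0.0/12 -> H0 at depth 12
  - 89.48.0.0/12 clear@12
  lookup 89.192.0.0: bits 010110011100 walk d0:-→d1:-→d2:-→d3:-→d4:-→d5:-→d6:-→d7:-→d8:-→d9:-→d10:-→d11:-→d12:H0 -> H0
  add 89.203.0.0/16 -> H3 at depth 16
  lookup 89.56.221.176: bits 0101100100111000110111011 walk d0:-→d1:-→d2:-→d3:-→d4:-→d5:-→d6:-→d7:-→d8:-→d9:-→d10:-→d11:-→d12:-→d13:-→d14:-→d15:-→d16:H2→d17:-→d18:-→d19:-→d20:-→d21:-→d22:-→d23:-→d24:-→d25:H3 -> H3
  - 121.96.0.0/12 clear@12
  add 121.111.123.0/24 -> H2 at depth 24
  add 89.0.0.0/8 -> H2 at depth 8
  add 149.0.0.0/10 -> H1 at depth 10
  lookup 89.56.3.143: bits 0101100100111000 walk d0:-→d1:-→d2:-→d3:-→d4:-→d5:-→d6:-→d7:-→d8:H2→d9:-→d10:-→d11:-→d12:-→d13:-→d14:-→d15:-→d16:H2 -> H2
  lookup 149.9.41.87: bits 100101010000100100101 walk d0:-→d1:-→d2:-→d3:-→d4:-→d5:-→d6:-→d7:-→d8:-→d9:-→d10:H1→d11:-→d12:H1→d13:-→d14:-→d15:-→d16:-→d17:-→d18:-→d19:-→d20:-→d21:H2 -> H2
  lookup 121.111.123.0: bits 011110010110111101111011 walk d0:-→d1:-→d2:-→d3:-→d4:-→d5:-→d6:-→d7:-→d8:-→d9:-→d10:-→d11:-→d12:-→d13:-→d14:-→d15:-→d16:-→d17:-→d18:-→d19:-→d20:-→d21:-→d22:-→d23:-→d24:H2 -> H2
  add 149.0.0.0/8 -> H2 at depth 8
  lookup 89.56.221.128: bits 0101100100111000110111011 walk d0:-→d1:-→d2:-→d3:-→d4:-→d5:-→d6:-→d7:-→d8:H2→d9:-→d10:-→d11:-→d12:-→d13:-→d14:-→d15:-→d16:H2→d17:-→d18:-→d19:-→d20:-→d21:-→d22:-→d23:-→d24:-→d25:H3 -> H3
  lookup 149.31.87.13: bits 10010101000 walk d0:-→d1:-→d2:-→d3:-→d4:-→d5:-→d6:-→d7:-→d8:H2→d9:-→d10:H1→d11:- -> H1
  add 121.96.0.0/12 -> H2 at depth 12
  lookup 89.0.0.9: bits 0101100100 walk d0:-→d1:-→d2:-→d3:-→d4:-→d5:-→d6:-→d7:-→d8:H2→d9:-→d10:- -> H2
  lookup 149.9.40.0: bits 100101010000100100101 walk d0:-→d1:-→d2:-→d3:-→d4:-→d5:-→d6:-→d7:-→d8:H2→d9:-→d10:H1→d11:-→d12:H1→d13:-→d14:-→d15:-→d16:-→d17:-→d18:-→d19:-→d20:-→d21:H2 -> H2
  lookup 149.9.42.71: bits 100101010000100100101 walk d0:-→d1:-→d2:-→d3:-→d4:-→d5:-→d6:-→d7:-→d8:H2→d9:-→d10:H1→d11:-→d12:H1→d13:-→d14:-→d15:-→d16:-→d17:-→d18:-→d19:-→d20:-→d21:H2 -> H2
  add 89.0.0.0/8 -> H1 at depth 8
  add 121.111.123.96/30 -> H0 at depth 30
  lookup 149.0.4.59: bits 100101010000 walk d0:-→d1:-→d2:-→d3:-→d4:-→d5:-→d6:-→d7:-→d8:H2→d9:-→d10:H1→d11:-→d12:H1 -> H1
  lookup 144.203.65.160: bits 10010 walk d0:-→d1:-→d2:-→d3:-→d4:-→d5:- -> no-route
  add 89.56.221.192/28 -> H1 at depth 28
  add 89.203.17.64/26 -> H1 at depth 26
  lookup 149.9.40.28: bits 100101010000100100101 walk d0:-→d1:-→d2:-→d3:-→d4:-→d5:-→d6:-→d7:-→d8:H2→d9:-→d10:H1→d11:-→d12:H1→d13:-→d14:-→d15:-→d16:-→d17:-→d18:-→d19:-→d20:-→d21:H2 -> H2

== LOOKUPS ==
["H0","H0","H0","no-route","H0","H0","H3","H2","H2","H2","H3","H1","H2","H2","H2","H1","no-route","H2"]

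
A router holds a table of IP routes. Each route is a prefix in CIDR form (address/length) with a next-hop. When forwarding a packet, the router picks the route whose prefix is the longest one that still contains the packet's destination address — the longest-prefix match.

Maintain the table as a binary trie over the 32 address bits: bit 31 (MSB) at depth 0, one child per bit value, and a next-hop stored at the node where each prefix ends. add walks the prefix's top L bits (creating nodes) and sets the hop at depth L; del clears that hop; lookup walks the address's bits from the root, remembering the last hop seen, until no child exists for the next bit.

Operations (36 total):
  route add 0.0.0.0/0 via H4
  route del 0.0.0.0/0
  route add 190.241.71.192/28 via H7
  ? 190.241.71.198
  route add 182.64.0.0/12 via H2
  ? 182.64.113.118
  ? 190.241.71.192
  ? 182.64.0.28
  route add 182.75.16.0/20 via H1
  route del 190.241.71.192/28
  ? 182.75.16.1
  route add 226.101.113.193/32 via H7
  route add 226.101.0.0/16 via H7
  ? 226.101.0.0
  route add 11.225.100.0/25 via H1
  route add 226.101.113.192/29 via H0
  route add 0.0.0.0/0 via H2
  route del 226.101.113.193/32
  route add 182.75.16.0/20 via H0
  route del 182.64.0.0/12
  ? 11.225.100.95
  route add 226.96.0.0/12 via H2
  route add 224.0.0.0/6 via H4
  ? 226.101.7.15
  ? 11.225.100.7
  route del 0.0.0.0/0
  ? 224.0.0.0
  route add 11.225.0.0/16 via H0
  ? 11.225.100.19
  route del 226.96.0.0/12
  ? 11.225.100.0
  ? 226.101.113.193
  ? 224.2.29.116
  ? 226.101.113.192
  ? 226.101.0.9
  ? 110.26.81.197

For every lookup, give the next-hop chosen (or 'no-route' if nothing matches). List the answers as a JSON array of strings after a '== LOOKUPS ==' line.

Apply in order:
  add 0.0.0.0/0 -> H4 at depth 0
  - 0.0.0.0/0 clear@0
  add 190.241.71.192/28 -> H7 at depth 28
  ? 190.241.71.198  path d0:-→d1:-→d2:-→d3:-→d4:-→d5:-→d6:-→d7:-→d8:-→d9:-→d10:-→d11:-→d12:-→d13:-→d14:-→d15:-→d16:-→d17:-→d18:-→d19:-→d20:-→d21:-→d22:-→d23:-→d24:-→d25:-→d26:-→d27:-→d28:H7  best=H7
  add 182.64.0.0/12 -> H2 at depth 12
  ? 182.64.113.118  path d0:-→d1:-→d2:-→d3:-→d4:-→d5:-→d6:-→d7:-→d8:-→d9:-→d10:-→d11:-→d12:H2  best=H2
  ? 190.241.71.192  path d0:-→d1:-→d2:-→d3:-→d4:-→d5:-→d6:-→d7:-→d8:-→d9:-→d10:-→d11:-→d12:-→d13:-→d14:-→d15:-→d16:-→d17:-→d18:-→d19:-→d20:-→d21:-→d22:-→d23:-→d24:-→d25:-→d26:-→d27:-→d28:H7  best=H7
  ? 182.64.0.28  path d0:-→d1:-→d2:-→d3:-→d4:-→d5:-→d6:-→d7:-→d8:-→d9:-→d10:-→d11:-→d12:H2  best=H2
  add 182.75.16.0/20 -> H1 at depth 20
  - 190.241.71.192/28 clear@28
  ? 182.75.16.1  path d0:-→d1:-→d2:-→d3:-→d4:-→d5:-→d6:-→d7:-→d8:-→d9:-→d10:-→d11:-→d12:H2→d13:-→d14:-→d15:-→d16:-→d17:-→d18:-→d19:-→d20:H1  best=H1
  add 226.101.113.193/32 -> H7 at depth 32
  add 226.101.0.0/16 -> H7 at depth 16
  ? 226.101.0.0  path d0:-→d1:-→d2:-→d3:-→d4:-→d5:-→d6:-→d7:-→d8:-→d9:-→d10:-→d11:-→d12:-→d13:-→d14:-→d15:-→d16:H7→d17:-  best=H7
  add 11.225.100.0/25 -> H1 at depth 25
  add 226.101.113.192/29 -> H0 at depth 29
  add 0.0.0.0/0 -> H2 at depth 0
  - 226.101.113.193/32 clear@32
  add 182.75.16.0/20 -> H0 at depth 20
  - 182.64.0.0/12 clear@12
  ? 11.225.100.95  path d0:H2→d1:-→d2:-→d3:-→d4:-→d5:-→d6:-→d7:-→d8:-→d9:-→d10:-→d11:-→d12:-→d13:-→d14:-→d15:-→d16:-→d17:-→d18:-→d19:-→d20:-→d21:-→d22:-→d23:-→d24:-→d25:H1  best=H1
  add 226.96.0.0/12 -> H2 at depth 12
  add 224.0.0.0/6 -> H4 at depth 6
  ? 226.101.7.15  path d0:H2→d1:-→d2:-→d3:-→d4:-→d5:-→d6:H4→d7:-→d8:-→d9:-→d10:-→d11:-→d12:H2→d13:-→d14:-→d15:-→d16:H7→d17:-  best=H7
  ? 11.225.100.7  path d0:H2→d1:-→d2:-→d3:-→d4:-→d5:-→d6:-→d7:-→d8:-→d9:-→d10:-→d11:-→d12:-→d13:-→d14:-→d15:-→d16:-→d17:-→d18:-→d19:-→d20:-→d21:-→d22:-→d23:-→d24:-→d25:H1  best=H1
  - 0.0.0.0/0 clear@0
  ? 224.0.0.0  path d0:-→d1:-→d2:-→d3:-→d4:-→d5:-→d6:H4  best=H4
  add 11.225.0.0/16 -> H0 at depth 16
  ? 11.225.100.19  path d0:-→d1:-→d2:-→d3:-→d4:-→d5:-→d6:-→d7:-→d8:-→d9:-→d10:-→d11:-→d12:-→d13:-→d14:-→d15:-→d16:H0→d17:-→d18:-→d19:-→d20:-→d21:-→d22:-→d23:-→d24:-→d25:H1  best=H1
  - 226.96.0.0/12 clear@12
  ? 11.225.100.0  path d0:-→d1:-→d2:-→d3:-→d4:-→d5:-→d6:-→d7:-→d8:-→d9:-→d10:-→d11:-→d12:-→d13:-→d14:-→d15:-→d16:H0→d17:-→d18:-→d19:-→d20:-→d21:-→d22:-→d23:-→d24:-→d25:H1  best=H1
  ? 226.101.113.193  path d0:-→d1:-→d2:-→d3:-→d4:-→d5:-→d6:H4→d7:-→d8:-→d9:-→d10:-→d11:-→d12:-→d13:-→d14:-→d15:-→d16:H7→d17:-→d18:-→d19:-→d20:-→d21:-→d22:-→d23:-→d24:-→d25:-→d26:-→d27:-→d28:-→d29:H0→d30:-→d31:-→d32:-  best=H0
  ? 224.2.29.116  path d0:-→d1:-→d2:-→d3:-→d4:-→d5:-→d6:H4  best=H4
  ? 226.101.113.192  path d0:-→d1:-→d2:-→d3:-→d4:-→d5:-→d6:H4→d7:-→d8:-→d9:-→d10:-→d11:-→d12:-→d13:-→d14:-→d15:-→d16:H7→d17:-→d18:-→d19:-→d20:-→d21:-→d22:-→d23:-→d24:-→d25:-→d26:-→d27:-→d28:-→d29:H0→d30:-→d31:-  best=H0
  ? 226.101.0.9  path d0:-→d1:-→d2:-→d3:-→d4:-→d5:-→d6:H4→d7:-→d8:-→d9:-→d10:-→d11:-→d12:-→d13:-→d14:-→d15:-→d16:H7→d17:-  best=H7
  ? 110.26.81.197  path d0:-→d1:-  best=no-route

== LOOKUPS ==
["H7","H2","H7","H2","H1","H7","H1","H7","H1","H4","H1","H1","H0","H4","H0","H7","no-route"]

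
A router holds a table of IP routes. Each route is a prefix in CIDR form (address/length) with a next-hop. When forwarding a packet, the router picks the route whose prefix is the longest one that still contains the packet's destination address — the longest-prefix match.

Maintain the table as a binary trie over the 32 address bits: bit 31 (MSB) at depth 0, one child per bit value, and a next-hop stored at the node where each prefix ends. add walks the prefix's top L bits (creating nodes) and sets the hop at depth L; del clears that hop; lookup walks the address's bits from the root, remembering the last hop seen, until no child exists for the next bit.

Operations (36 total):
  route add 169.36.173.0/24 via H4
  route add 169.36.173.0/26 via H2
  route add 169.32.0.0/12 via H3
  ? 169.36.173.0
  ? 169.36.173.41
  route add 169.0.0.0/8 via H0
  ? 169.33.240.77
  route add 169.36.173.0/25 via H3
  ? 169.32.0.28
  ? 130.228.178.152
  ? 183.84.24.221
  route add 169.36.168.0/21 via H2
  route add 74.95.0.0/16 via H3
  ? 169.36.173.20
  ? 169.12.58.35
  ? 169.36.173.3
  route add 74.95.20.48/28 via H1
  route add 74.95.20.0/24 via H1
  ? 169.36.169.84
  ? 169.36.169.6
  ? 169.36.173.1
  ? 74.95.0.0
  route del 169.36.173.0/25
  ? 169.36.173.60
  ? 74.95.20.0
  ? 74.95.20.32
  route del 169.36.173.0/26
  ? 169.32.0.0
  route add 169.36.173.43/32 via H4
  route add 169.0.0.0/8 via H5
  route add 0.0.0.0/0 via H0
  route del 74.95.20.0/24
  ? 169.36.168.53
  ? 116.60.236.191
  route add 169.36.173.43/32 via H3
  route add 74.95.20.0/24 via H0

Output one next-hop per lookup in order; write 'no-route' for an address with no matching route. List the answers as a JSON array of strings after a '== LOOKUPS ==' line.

Trace:
  + 169.36.173.0/24 (H4) depth=24
  + 169.36.173.0/26 (H2) depth=26
  + 169.32.0.0/12 (H3) depth=12
  lookup 169.36.173.0: bits 10101001001001001010110100 walk d0:-→d1:-→d2:-→d3:-→d4:-→d5:-→d6:-→d7:-→d8:-→d9:-→d10:-→d11:-→d12:H3→d13:-→d14:-→d15:-→d16:-→d17:-→d18:-→d19:-→d20:-→d21:-→d22:-→d23:-→d24:H4→d25:-→d26:H2 -> H2
  lookup 169.36.173.41: bits 10101001001001001010110100 walk d0:-→d1:-→d2:-→d3:-→d4:-→d5:-→d6:-→d7:-→d8:-→d9:-→d10:-→d11:-→d12:H3→d13:-→d14:-→d15:-→d16:-→d17:-→d18:-→d19:-→d20:-→d21:-→d22:-→d23:-→d24:H4→d25:-→d26:H2 -> H2
  + 169.0.0.0/8 (H0) depth=8
  lookup 169.33.240.77: bits 1010100100100 walk d0:-→d1:-→d2:-→d3:-→d4:-→d5:-→d6:-→d7:-→d8:H0→d9:-→d10:-→d11:-→d12:H3→d13:- -> H3
  + 169.36.173.0/25 (H3) depth=25
  lookup 169.32.0.28: bits 1010100100100 walk d0:-→d1:-→d2:-→d3:-→d4:-→d5:-→d6:-→d7:-→d8:H0→d9:-→d10:-→d11:-→d12:H3→d13:- -> H3
  lookup 130.228.178.152: bits 10 walk d0:-→d1:-→d2:- -> no-route
  lookup 183.84.24.221: bits 101 walk d0:-→d1:-→d2:-→d3:- -> no-route
  + 169.36.168.0/21 (H2) depth=21
  + 74.95.0.0/16 (H3) depth=16
  lookup 169.36.173.20: bits 10101001001001001010110100 walk d0:-→d1:-→d2:-→d3:-→d4:-→d5:-→d6:-→d7:-→d8:H0→d9:-→d10:-→d11:-→d12:H3→d13:-→d14:-→d15:-→d16:-→d17:-→d18:-→d19:-→d20:-→d21:H2→d22:-→d23:-→d24:H4→d25:H3→d26:H2 -> H2
  lookup 169.12.58.35: bits 1010100100 walk d0:-→d1:-→d2:-→d3:-→d4:-→d5:-→d6:-→d7:-→d8:H0→d9:-→d10:- -> H0
  lookup 169.36.173.3: bits 10101001001001001010110100 walk d0:-→d1:-→d2:-→d3:-→d4:-→d5:-→d6:-→d7:-→d8:H0→d9:-→d10:-→d11:-→d12:H3→d13:-→d14:-→d15:-→d16:-→d17:-→d18:-→d19:-→d20:-→d21:H2→d22:-→d23:-→d24:H4→d25:H3→d26:H2 -> H2
  + 74.95.20.48/28 (H1) depth=28
  + 74.95.20.0/24 (H1) depth=24
  lookup 169.36.169.84: bits 101010010010010010101 walk d0:-→d1:-→d2:-→d3:-→d4:-→d5:-→d6:-→d7:-→d8:H0→d9:-→d10:-→d11:-→d12:H3→d13:-→d14:-→d15:-→d16:-→d17:-→d18:-→d19:-→d20:-→d21:H2 -> H2
  lookup 169.36.169.6: bits 101010010010010010101 walk d0:-→d1:-→d2:-→d3:-→d4:-→d5:-→d6:-→d7:-→d8:H0→d9:-→d10:-→d11:-→d12:H3→d13:-→d14:-→d15:-→d16:-→d17:-→d18:-→d19:-→d20:-→d21:H2 -> H2
  lookup 169.36.173.1: bits 10101001001001001010110100 walk d0:-→d1:-→d2:-→d3:-→d4:-→d5:-→d6:-→d7:-→d8:H0→d9:-→d10:-→d11:-→d12:H3→d13:-→d14:-→d15:-→d16:-→d17:-→d18:-→d19:-→d20:-→d21:H2→d22:-→d23:-→d24:H4→d25:H3→d26:H2 -> H2
  lookup 74.95.0.0: bits 0100101001011111000 walk d0:-→d1:-→d2:-→d3:-→d4:-→d5:-→d6:-→d7:-→d8:-→d9:-→d10:-→d11:-→d12:-→d13:-→d14:-→d15:-→d16:H3→d17:-→d18:-→d19:- -> H3
  del 169.36.173.0/25 (clear depth 25)
  lookup 169.36.173.60: bits 10101001001001001010110100 walk d0:-→d1:-→d2:-→d3:-→d4:-→d5:-→d6:-→d7:-→d8:H0→d9:-→d10:-→d11:-→d12:H3→d13:-→d14:-→d15:-→d16:-→d17:-→d18:-→d19:-→d20:-→d21:H2→d22:-→d23:-→d24:H4→d25:-→d26:H2 -> H2
  lookup 74.95.20.0: bits 01001010010111110001010000 walk d0:-→d1:-→d2:-→d3:-→d4:-→d5:-→d6:-→d7:-→d8:-→d9:-→d10:-→d11:-→d12:-→d13:-→d14:-→d15:-→d16:H3→d17:-→d18:-→d19:-→d20:-→d21:-→d22:-→d23:-→d24:H1→d25:-→d26:- -> H1
  lookup 74.95.20.32: bits 010010100101111100010100001 walk d0:-→d1:-→d2:-→d3:-→d4:-→d5:-→d6:-→d7:-→d8:-→d9:-→d10:-→d11:-→d12:-→d13:-→d14:-→d15:-→d16:H3→d17:-→d18:-→d19:-→d20:-→d21:-→d22:-→d23:-→d24:H1→d25:-→d26:-→d27:- -> H1
  del 169.36.173.0/26 (clear depth 26)
  lookup 169.32.0.0: bits 1010100100100 walk d0:-→d1:-→d2:-→d3:-→d4:-→d5:-→d6:-→d7:-→d8:H0→d9:-→d10:-→d11:-→d12:H3→d13:- -> H3
  + 169.36.173.43/32 (H4) depth=32
  + 169.0.0.0/8 (H5) depth=8
  + 0.0.0.0/0 (H0) depth=0
  del 74.95.20.0/24 (clear depth 24)
  lookup 169.36.168.53: bits 101010010010010010101 walk d0:H0→d1:-→d2:-→d3:-→d4:-→d5:-→d6:-→d7:-→d8:H5→d9:-→d10:-→d11:-→d12:H3→d13:-→d14:-→d15:-→d16:-→d17:-→d18:-→d19:-→d20:-→d21:H2 -> H2
  lookup 116.60.236.191: bits 01 walk d0:H0→d1:-→d2:- -> H0
  + 169.36.173.43/32 (H3) depth=32
  + 74.95.20.0/24 (H0) depth=24

== LOOKUPS ==
["H2","H2","H3","H3","no-route","no-route","H2","H0","H2","H2","H2","H2","H3","H2","H1","H1","H3","H2","H0"]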